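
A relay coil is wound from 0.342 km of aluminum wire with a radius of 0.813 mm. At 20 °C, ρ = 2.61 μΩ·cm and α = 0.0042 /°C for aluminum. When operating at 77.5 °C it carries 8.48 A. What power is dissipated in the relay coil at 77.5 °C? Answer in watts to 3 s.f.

384 W

ρ = 2.61 μΩ·cm = 2.61×10^-8 Ω·m
A = πr² = π(8.1300e-04 m)² = 2.076e-06 m²
R₍20₎ = ρL/A = (2.61×10^-8)(342)/(2.076e-06) = 4.299 Ω
R₍77.5₎ = R₍20₎(1 + αΔT) = 4.299 × (1 + 0.0042×57.5) = 5.337 Ω
P = I²R = (8.48)² × 5.337 = 384 W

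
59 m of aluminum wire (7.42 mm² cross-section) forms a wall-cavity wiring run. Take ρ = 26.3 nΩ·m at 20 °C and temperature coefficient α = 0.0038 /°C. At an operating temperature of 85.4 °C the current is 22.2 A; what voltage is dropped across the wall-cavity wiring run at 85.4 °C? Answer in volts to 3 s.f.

5.80 V

ρ = 26.3 nΩ·m = 2.63×10^-8 Ω·m
A = 7.42 mm² = 7.420e-06 m²
R₍20₎ = ρL/A = (2.63×10^-8)(59)/(7.420e-06) = 0.2091 Ω
R₍85.4₎ = R₍20₎(1 + αΔT) = 0.2091 × (1 + 0.0038×65.4) = 0.2611 Ω
V = IR = 22.2 × 0.2611 = 5.80 V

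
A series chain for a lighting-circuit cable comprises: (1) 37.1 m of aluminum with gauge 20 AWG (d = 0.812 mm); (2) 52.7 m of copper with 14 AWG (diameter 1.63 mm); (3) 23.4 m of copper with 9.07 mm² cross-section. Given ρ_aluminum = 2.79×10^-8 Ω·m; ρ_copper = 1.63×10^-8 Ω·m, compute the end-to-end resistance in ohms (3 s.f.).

Seg 1: A = π(0.812/2 mm)² = π(4.0600e-04 m)² = 5.178e-07 m²
R_1 = (2.79×10^-8)(37.1)/(5.178e-07) = 1.999 Ω
Seg 2: A = π(1.63/2 mm)² = π(8.1500e-04 m)² = 2.087e-06 m²
R_2 = (1.63×10^-8)(52.7)/(2.087e-06) = 0.4117 Ω
Seg 3: A = 9.07 mm² = 9.070e-06 m²
R_3 = (1.63×10^-8)(23.4)/(9.070e-06) = 0.04205 Ω
R_total = R_1 + R_2 + R_3 = 2.45 Ω

2.45 Ω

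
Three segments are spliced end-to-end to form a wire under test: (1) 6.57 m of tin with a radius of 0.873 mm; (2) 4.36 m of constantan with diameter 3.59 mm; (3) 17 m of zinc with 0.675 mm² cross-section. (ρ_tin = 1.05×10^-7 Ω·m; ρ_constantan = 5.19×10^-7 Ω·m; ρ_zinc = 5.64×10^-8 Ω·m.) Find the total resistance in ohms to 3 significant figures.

Seg 1: A = πr² = π(8.7300e-04 m)² = 2.394e-06 m²
R_1 = (1.05×10^-7)(6.57)/(2.394e-06) = 0.2881 Ω
Seg 2: A = π(d/2)² = π(1.7950e-03 m)² = 1.012e-05 m²
R_2 = (5.19×10^-7)(4.36)/(1.012e-05) = 0.2236 Ω
Seg 3: A = 0.675 mm² = 6.750e-07 m²
R_3 = (5.64×10^-8)(17)/(6.750e-07) = 1.42 Ω
R_total = R_1 + R_2 + R_3 = 1.93 Ω

1.93 Ω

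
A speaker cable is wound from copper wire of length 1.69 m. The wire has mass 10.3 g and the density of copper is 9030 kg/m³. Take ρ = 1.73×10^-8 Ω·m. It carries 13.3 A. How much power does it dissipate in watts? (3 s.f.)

A = m/(density·L) = 0.0103/(9030×1.69) = 6.7494e-07 m²
R = ρL/A = (1.73×10^-8)(1.69)/(6.7494e-07) = 0.04332 Ω
P = I²R = (13.3)² × 0.04332 = 7.66 W

7.66 W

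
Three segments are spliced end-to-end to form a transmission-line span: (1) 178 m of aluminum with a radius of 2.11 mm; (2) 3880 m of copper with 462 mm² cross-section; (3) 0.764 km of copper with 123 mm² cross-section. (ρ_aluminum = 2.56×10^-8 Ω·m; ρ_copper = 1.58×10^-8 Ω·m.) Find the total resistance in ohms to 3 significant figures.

Seg 1: A = πr² = π(2.1100e-03 m)² = 1.399e-05 m²
R_1 = (2.56×10^-8)(178)/(1.399e-05) = 0.3258 Ω
Seg 2: A = 462 mm² = 4.620e-04 m²
R_2 = (1.58×10^-8)(3880)/(4.620e-04) = 0.1327 Ω
Seg 3: A = 123 mm² = 1.230e-04 m²
R_3 = (1.58×10^-8)(764)/(1.230e-04) = 0.09814 Ω
R_total = R_1 + R_2 + R_3 = 0.557 Ω

0.557 Ω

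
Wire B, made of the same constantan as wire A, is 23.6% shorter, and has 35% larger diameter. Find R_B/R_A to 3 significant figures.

0.419

R ∝ L/d², so R_B/R_A = (1 − 23.6/100) × (1 + 35/100)⁻²
= 0.764 × 0.5487 = 0.419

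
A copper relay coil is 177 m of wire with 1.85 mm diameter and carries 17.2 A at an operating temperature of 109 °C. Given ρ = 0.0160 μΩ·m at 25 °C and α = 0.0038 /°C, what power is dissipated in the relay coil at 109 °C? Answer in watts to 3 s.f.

411 W

ρ = 0.0160 μΩ·m = 1.60×10^-8 Ω·m
A = π(d/2)² = π(9.2500e-04 m)² = 2.688e-06 m²
R₍25₎ = ρL/A = (1.60×10^-8)(177)/(2.688e-06) = 1.054 Ω
R₍109₎ = R₍25₎(1 + αΔT) = 1.054 × (1 + 0.0038×84) = 1.39 Ω
P = I²R = (17.2)² × 1.39 = 411 W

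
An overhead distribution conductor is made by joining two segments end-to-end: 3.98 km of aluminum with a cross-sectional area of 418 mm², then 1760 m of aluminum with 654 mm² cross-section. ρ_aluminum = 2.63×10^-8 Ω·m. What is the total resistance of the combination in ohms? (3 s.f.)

Segment 1: A = 418 mm² = 4.180e-04 m²
R₁ = ρL/A = (2.63×10^-8)(3980)/(4.180e-04) = 0.2504 Ω
Segment 2: A = 654 mm² = 6.540e-04 m²
R₂ = (2.63×10^-8)(1760)/(6.540e-04) = 0.07078 Ω
R = R₁ + R₂ = 0.321 Ω

0.321 Ω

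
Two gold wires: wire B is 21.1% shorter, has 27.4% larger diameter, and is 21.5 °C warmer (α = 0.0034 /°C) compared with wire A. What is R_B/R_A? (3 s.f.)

R ∝ ρL/d² with ρ ∝ (1+αΔT), so R_B/R_A = (1 − 21.1/100) × (1 + 27.4/100)⁻² × (1 + 0.0034×21.5)
= 0.789 × 0.6161 × 1.073 = 0.522

0.522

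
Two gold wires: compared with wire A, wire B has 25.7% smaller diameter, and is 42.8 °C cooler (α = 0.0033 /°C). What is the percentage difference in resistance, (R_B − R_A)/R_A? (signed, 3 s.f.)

55.6%

R ∝ ρL/d² with ρ ∝ (1+αΔT), so R_B/R_A = (1 − 25.7/100)⁻² × (1 − 0.0033×42.8)
= 1.811 × 0.8588 = 1.556
(R_B − R_A)/R_A = 1.556 − 1 = 55.6%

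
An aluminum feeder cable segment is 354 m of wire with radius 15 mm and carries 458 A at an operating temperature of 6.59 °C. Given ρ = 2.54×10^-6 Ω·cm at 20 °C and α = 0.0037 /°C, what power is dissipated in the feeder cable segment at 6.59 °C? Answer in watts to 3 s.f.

ρ = 2.54×10^-6 Ω·cm = 2.54×10^-8 Ω·m
A = πr² = π(1.5000e-02 m)² = 7.069e-04 m²
R₍20₎ = ρL/A = (2.54×10^-8)(354)/(7.069e-04) = 0.01272 Ω
R₍6.59₎ = R₍20₎(1 + αΔT) = 0.01272 × (1 + 0.0037×-13.4) = 0.01209 Ω
P = I²R = (458)² × 0.01209 = 2540 W

2540 W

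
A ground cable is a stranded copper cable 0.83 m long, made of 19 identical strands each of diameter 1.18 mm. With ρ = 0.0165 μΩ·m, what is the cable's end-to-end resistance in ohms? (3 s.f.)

ρ = 0.0165 μΩ·m = 1.65×10^-8 Ω·m
A_strand = π(5.9000e-04 m)² = 1.094e-06 m²
R_strand = ρL/A = (1.65×10^-8)(0.83)/(1.094e-06) = 0.01252 Ω
R_total = R_strand/N = 0.01252/19 = 6.59×10^-4 Ω

6.59×10^-4 Ω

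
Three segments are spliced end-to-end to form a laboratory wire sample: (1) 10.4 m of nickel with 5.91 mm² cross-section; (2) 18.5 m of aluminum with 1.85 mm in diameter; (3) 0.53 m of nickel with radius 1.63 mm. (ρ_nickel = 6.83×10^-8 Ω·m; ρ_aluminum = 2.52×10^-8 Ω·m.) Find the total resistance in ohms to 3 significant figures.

Seg 1: A = 5.91 mm² = 5.910e-06 m²
R_1 = (6.83×10^-8)(10.4)/(5.910e-06) = 0.1202 Ω
Seg 2: A = π(d/2)² = π(9.2500e-04 m)² = 2.688e-06 m²
R_2 = (2.52×10^-8)(18.5)/(2.688e-06) = 0.1734 Ω
Seg 3: A = πr² = π(1.6300e-03 m)² = 8.347e-06 m²
R_3 = (6.83×10^-8)(0.53)/(8.347e-06) = 0.004337 Ω
R_total = R_1 + R_2 + R_3 = 0.298 Ω

0.298 Ω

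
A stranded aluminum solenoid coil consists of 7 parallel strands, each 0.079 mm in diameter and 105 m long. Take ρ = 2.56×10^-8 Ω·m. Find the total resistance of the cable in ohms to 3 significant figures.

78.3 Ω

A_strand = π(3.9500e-05 m)² = 4.902e-09 m²
R_strand = ρL/A = (2.56×10^-8)(105)/(4.902e-09) = 548.4 Ω
R_total = R_strand/N = 548.4/7 = 78.3 Ω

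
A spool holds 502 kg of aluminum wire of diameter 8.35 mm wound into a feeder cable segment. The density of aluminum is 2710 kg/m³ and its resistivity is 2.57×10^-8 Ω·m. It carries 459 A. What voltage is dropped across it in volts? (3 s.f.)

729 V

A = π(d/2)² = π(4.1750e-03 m)² = 5.4760e-05 m²
L = m/(density·A) = 502/(2710×5.4760e-05) = 3383 m
R = ρL/A = (2.57×10^-8)(3383)/(5.4760e-05) = 1.588 Ω
V = IR = 459 × 1.588 = 729 V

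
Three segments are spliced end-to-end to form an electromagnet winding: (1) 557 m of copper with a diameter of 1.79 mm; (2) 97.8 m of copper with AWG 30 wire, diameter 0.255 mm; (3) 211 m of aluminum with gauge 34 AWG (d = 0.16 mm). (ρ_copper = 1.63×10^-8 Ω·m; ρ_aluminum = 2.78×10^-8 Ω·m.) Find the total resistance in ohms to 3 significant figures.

327 Ω

Seg 1: A = π(d/2)² = π(8.9500e-04 m)² = 2.516e-06 m²
R_1 = (1.63×10^-8)(557)/(2.516e-06) = 3.608 Ω
Seg 2: A = π(0.255/2 mm)² = π(1.2750e-04 m)² = 5.107e-08 m²
R_2 = (1.63×10^-8)(97.8)/(5.107e-08) = 31.21 Ω
Seg 3: A = π(0.16/2 mm)² = π(8.0000e-05 m)² = 2.011e-08 m²
R_3 = (2.78×10^-8)(211)/(2.011e-08) = 291.7 Ω
R_total = R_1 + R_2 + R_3 = 327 Ω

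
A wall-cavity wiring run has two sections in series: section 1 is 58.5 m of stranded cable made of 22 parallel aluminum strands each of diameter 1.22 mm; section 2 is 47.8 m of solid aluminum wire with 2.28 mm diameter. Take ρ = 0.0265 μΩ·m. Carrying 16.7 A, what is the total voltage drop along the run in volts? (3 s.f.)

6.19 V

ρ = 0.0265 μΩ·m = 2.65×10^-8 Ω·m
Section 1: A_strand = π(6.1000e-04)² = 1.169e-06 m²; R₁ = ρL/(N·A_s) = (2.65×10^-8)(58.5)/(22×1.169e-06) = 0.06028 Ω
Section 2: A = π(d/2)² = π(1.1400e-03 m)² = 4.083e-06 m²
R₂ = (2.65×10^-8)(47.8)/(4.083e-06) = 0.3103 Ω
R = R₁ + R₂ = 0.3705 Ω
V = IR = 16.7 × 0.3705 = 6.19 V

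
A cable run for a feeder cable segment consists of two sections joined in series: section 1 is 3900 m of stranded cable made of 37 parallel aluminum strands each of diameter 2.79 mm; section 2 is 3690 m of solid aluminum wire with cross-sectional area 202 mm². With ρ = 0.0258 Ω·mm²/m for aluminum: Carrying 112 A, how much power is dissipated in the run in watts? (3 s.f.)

ρ = 0.0258 Ω·mm²/m = 2.58×10^-8 Ω·m
Section 1: A_strand = π(1.3950e-03)² = 6.114e-06 m²; R₁ = ρL/(N·A_s) = (2.58×10^-8)(3900)/(37×6.114e-06) = 0.4448 Ω
Section 2: A = 202 mm² = 2.020e-04 m²
R₂ = (2.58×10^-8)(3690)/(2.020e-04) = 0.4713 Ω
R = R₁ + R₂ = 0.9161 Ω
P = I²R = (112)² × 0.9161 = 11500 W

11500 W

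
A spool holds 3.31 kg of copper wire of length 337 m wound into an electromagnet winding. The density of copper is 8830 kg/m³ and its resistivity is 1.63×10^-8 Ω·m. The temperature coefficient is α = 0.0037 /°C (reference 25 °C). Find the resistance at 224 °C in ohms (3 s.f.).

A = m/(density·L) = 3.31/(8830×337) = 1.1123e-06 m²
R = ρL/A = (1.63×10^-8)(337)/(1.1123e-06) = 4.938 Ω
R(224 °C) = 4.938 × (1 + 0.0037×199) = 8.57 Ω

8.57 Ω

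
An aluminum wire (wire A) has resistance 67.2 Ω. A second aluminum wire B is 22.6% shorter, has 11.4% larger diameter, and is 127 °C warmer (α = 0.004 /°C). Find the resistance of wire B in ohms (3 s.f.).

R ∝ ρL/d² with ρ ∝ (1+αΔT), so R_B/R_A = (1 − 22.6/100) × (1 + 11.4/100)⁻² × (1 + 0.004×127)
= 0.774 × 0.8058 × 1.508 = 0.9405
R_B = 0.9405 × 67.2 = 63.2 Ω

63.2 Ω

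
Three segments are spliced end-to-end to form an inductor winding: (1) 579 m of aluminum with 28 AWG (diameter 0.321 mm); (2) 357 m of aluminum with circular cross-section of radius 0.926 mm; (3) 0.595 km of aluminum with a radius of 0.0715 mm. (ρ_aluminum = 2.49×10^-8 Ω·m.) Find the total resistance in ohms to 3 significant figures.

1100 Ω

Seg 1: A = π(0.321/2 mm)² = π(1.6050e-04 m)² = 8.093e-08 m²
R_1 = (2.49×10^-8)(579)/(8.093e-08) = 178.1 Ω
Seg 2: A = πr² = π(9.2600e-04 m)² = 2.694e-06 m²
R_2 = (2.49×10^-8)(357)/(2.694e-06) = 3.3 Ω
Seg 3: A = πr² = π(7.1500e-05 m)² = 1.606e-08 m²
R_3 = (2.49×10^-8)(595)/(1.606e-08) = 922.5 Ω
R_total = R_1 + R_2 + R_3 = 1100 Ω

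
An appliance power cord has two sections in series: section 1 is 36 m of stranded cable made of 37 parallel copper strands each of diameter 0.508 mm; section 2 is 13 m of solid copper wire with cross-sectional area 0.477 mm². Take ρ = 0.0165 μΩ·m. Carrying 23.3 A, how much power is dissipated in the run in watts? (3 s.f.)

287 W

ρ = 0.0165 μΩ·m = 1.65×10^-8 Ω·m
Section 1: A_strand = π(2.5400e-04)² = 2.027e-07 m²; R₁ = ρL/(N·A_s) = (1.65×10^-8)(36)/(37×2.027e-07) = 0.07921 Ω
Section 2: A = 0.477 mm² = 4.770e-07 m²
R₂ = (1.65×10^-8)(13)/(4.770e-07) = 0.4497 Ω
R = R₁ + R₂ = 0.5289 Ω
P = I²R = (23.3)² × 0.5289 = 287 W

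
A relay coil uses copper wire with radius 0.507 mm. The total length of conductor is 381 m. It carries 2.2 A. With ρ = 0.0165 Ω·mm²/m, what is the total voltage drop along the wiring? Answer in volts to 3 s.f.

17.1 V

ρ = 0.0165 Ω·mm²/m = 1.65×10^-8 Ω·m
A = πr² = π(5.0700e-04 m)² = 8.075e-07 m²
R = ρL/A = (1.65×10^-8)(381)/(8.075e-07) = 7.785 Ω
V = IR = 2.2 × 7.785 = 17.1 V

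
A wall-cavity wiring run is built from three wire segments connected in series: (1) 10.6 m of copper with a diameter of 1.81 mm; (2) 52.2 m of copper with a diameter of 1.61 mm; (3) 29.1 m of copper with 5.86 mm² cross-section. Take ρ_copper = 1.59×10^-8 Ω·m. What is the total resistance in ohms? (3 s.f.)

Seg 1: A = π(d/2)² = π(9.0500e-04 m)² = 2.573e-06 m²
R_1 = (1.59×10^-8)(10.6)/(2.573e-06) = 0.0655 Ω
Seg 2: A = π(d/2)² = π(8.0500e-04 m)² = 2.036e-06 m²
R_2 = (1.59×10^-8)(52.2)/(2.036e-06) = 0.4077 Ω
Seg 3: A = 5.86 mm² = 5.860e-06 m²
R_3 = (1.59×10^-8)(29.1)/(5.860e-06) = 0.07896 Ω
R_total = R_1 + R_2 + R_3 = 0.552 Ω

0.552 Ω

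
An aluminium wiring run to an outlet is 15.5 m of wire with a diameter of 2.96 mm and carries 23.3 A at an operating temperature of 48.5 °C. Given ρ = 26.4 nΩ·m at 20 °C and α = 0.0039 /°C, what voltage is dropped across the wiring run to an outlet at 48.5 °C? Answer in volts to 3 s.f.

1.54 V

ρ = 26.4 nΩ·m = 2.64×10^-8 Ω·m
A = π(d/2)² = π(1.4800e-03 m)² = 6.881e-06 m²
R₍20₎ = ρL/A = (2.64×10^-8)(15.5)/(6.881e-06) = 0.05947 Ω
R₍48.5₎ = R₍20₎(1 + αΔT) = 0.05947 × (1 + 0.0039×28.5) = 0.06607 Ω
V = IR = 23.3 × 0.06607 = 1.54 V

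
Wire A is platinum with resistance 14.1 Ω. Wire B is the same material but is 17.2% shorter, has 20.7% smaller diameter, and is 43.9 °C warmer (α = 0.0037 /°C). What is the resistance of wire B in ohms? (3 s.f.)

21.6 Ω

R ∝ ρL/d² with ρ ∝ (1+αΔT), so R_B/R_A = (1 − 17.2/100) × (1 − 20.7/100)⁻² × (1 + 0.0037×43.9)
= 0.828 × 1.59 × 1.162 = 1.531
R_B = 1.531 × 14.1 = 21.6 Ω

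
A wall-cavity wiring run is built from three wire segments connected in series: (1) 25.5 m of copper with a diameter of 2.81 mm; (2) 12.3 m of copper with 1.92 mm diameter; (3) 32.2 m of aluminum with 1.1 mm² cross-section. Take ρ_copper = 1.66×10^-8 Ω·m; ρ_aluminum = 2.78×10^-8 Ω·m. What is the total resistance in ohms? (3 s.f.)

0.953 Ω

Seg 1: A = π(d/2)² = π(1.4050e-03 m)² = 6.202e-06 m²
R_1 = (1.66×10^-8)(25.5)/(6.202e-06) = 0.06826 Ω
Seg 2: A = π(d/2)² = π(9.6000e-04 m)² = 2.895e-06 m²
R_2 = (1.66×10^-8)(12.3)/(2.895e-06) = 0.07052 Ω
Seg 3: A = 1.1 mm² = 1.100e-06 m²
R_3 = (2.78×10^-8)(32.2)/(1.100e-06) = 0.8138 Ω
R_total = R_1 + R_2 + R_3 = 0.953 Ω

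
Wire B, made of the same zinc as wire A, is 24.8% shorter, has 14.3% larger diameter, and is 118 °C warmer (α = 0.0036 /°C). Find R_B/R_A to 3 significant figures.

0.820

R ∝ ρL/d² with ρ ∝ (1+αΔT), so R_B/R_A = (1 − 24.8/100) × (1 + 14.3/100)⁻² × (1 + 0.0036×118)
= 0.752 × 0.7654 × 1.425 = 0.820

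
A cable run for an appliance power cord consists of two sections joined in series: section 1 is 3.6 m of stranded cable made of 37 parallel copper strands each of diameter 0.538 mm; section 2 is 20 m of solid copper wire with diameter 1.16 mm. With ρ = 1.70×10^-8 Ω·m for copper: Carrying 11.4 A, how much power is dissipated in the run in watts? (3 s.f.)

Section 1: A_strand = π(2.6900e-04)² = 2.273e-07 m²; R₁ = ρL/(N·A_s) = (1.70×10^-8)(3.6)/(37×2.273e-07) = 0.007276 Ω
Section 2: A = π(d/2)² = π(5.8000e-04 m)² = 1.057e-06 m²
R₂ = (1.70×10^-8)(20)/(1.057e-06) = 0.3217 Ω
R = R₁ + R₂ = 0.329 Ω
P = I²R = (11.4)² × 0.329 = 42.8 W

42.8 W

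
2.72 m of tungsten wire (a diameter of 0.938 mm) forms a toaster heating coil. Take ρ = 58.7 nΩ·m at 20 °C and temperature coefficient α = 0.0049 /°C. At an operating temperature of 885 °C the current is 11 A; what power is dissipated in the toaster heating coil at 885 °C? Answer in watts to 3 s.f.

ρ = 58.7 nΩ·m = 5.87×10^-8 Ω·m
A = π(d/2)² = π(4.6900e-04 m)² = 6.910e-07 m²
R₍20₎ = ρL/A = (5.87×10^-8)(2.72)/(6.910e-07) = 0.2311 Ω
R₍885₎ = R₍20₎(1 + αΔT) = 0.2311 × (1 + 0.0049×865) = 1.21 Ω
P = I²R = (11)² × 1.21 = 146 W

146 W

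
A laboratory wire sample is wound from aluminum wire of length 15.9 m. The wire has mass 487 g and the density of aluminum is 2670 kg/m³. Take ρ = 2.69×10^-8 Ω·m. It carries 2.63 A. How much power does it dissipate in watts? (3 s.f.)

A = m/(density·L) = 0.487/(2670×15.9) = 1.1472e-05 m²
R = ρL/A = (2.69×10^-8)(15.9)/(1.1472e-05) = 0.03728 Ω
P = I²R = (2.63)² × 0.03728 = 0.258 W

0.258 W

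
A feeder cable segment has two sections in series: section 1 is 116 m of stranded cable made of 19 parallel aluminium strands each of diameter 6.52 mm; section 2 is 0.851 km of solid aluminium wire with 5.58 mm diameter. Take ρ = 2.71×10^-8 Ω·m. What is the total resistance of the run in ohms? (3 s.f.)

Section 1: A_strand = π(3.2600e-03)² = 3.339e-05 m²; R₁ = ρL/(N·A_s) = (2.71×10^-8)(116)/(19×3.339e-05) = 0.004956 Ω
Section 2: A = π(d/2)² = π(2.7900e-03 m)² = 2.445e-05 m²
R₂ = (2.71×10^-8)(851)/(2.445e-05) = 0.9431 Ω
R = R₁ + R₂ = 0.948 Ω

0.948 Ω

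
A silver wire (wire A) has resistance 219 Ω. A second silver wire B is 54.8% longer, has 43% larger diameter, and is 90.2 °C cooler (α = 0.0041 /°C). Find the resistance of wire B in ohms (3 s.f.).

104 Ω

R ∝ ρL/d² with ρ ∝ (1+αΔT), so R_B/R_A = (1 + 54.8/100) × (1 + 43/100)⁻² × (1 − 0.0041×90.2)
= 1.548 × 0.489 × 0.6302 = 0.477
R_B = 0.477 × 219 = 104 Ω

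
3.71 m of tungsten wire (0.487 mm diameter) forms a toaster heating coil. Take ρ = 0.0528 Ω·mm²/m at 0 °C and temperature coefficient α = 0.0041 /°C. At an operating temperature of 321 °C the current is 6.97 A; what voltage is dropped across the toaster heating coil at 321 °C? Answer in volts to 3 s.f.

ρ = 0.0528 Ω·mm²/m = 5.28×10^-8 Ω·m
A = π(d/2)² = π(2.4350e-04 m)² = 1.863e-07 m²
R₍0₎ = ρL/A = (5.28×10^-8)(3.71)/(1.863e-07) = 1.052 Ω
R₍321₎ = R₍0₎(1 + αΔT) = 1.052 × (1 + 0.0041×321) = 2.436 Ω
V = IR = 6.97 × 2.436 = 17.0 V

17.0 V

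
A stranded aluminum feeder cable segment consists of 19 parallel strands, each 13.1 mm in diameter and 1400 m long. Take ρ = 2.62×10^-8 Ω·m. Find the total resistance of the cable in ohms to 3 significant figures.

A_strand = π(6.5500e-03 m)² = 1.348e-04 m²
R_strand = ρL/A = (2.62×10^-8)(1400)/(1.348e-04) = 0.2721 Ω
R_total = R_strand/N = 0.2721/19 = 0.0143 Ω

0.0143 Ω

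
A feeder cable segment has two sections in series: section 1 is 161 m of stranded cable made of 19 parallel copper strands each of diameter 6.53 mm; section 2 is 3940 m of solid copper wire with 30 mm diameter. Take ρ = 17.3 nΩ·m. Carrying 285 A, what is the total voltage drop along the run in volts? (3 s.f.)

28.7 V

ρ = 17.3 nΩ·m = 1.73×10^-8 Ω·m
Section 1: A_strand = π(3.2650e-03)² = 3.349e-05 m²; R₁ = ρL/(N·A_s) = (1.73×10^-8)(161)/(19×3.349e-05) = 0.004377 Ω
Section 2: A = π(d/2)² = π(1.5000e-02 m)² = 7.069e-04 m²
R₂ = (1.73×10^-8)(3940)/(7.069e-04) = 0.09643 Ω
R = R₁ + R₂ = 0.1008 Ω
V = IR = 285 × 0.1008 = 28.7 V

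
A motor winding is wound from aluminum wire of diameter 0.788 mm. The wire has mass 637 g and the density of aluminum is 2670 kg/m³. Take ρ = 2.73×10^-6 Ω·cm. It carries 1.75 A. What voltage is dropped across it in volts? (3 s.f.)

ρ = 2.73×10^-6 Ω·cm = 2.73×10^-8 Ω·m
A = π(d/2)² = π(3.9400e-04 m)² = 4.8769e-07 m²
L = m/(density·A) = 0.637/(2670×4.8769e-07) = 489.2 m
R = ρL/A = (2.73×10^-8)(489.2)/(4.8769e-07) = 27.38 Ω
V = IR = 1.75 × 27.38 = 47.9 V

47.9 V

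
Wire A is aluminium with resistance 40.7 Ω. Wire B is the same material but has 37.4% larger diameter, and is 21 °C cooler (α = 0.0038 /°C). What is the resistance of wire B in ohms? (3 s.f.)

R ∝ ρL/d² with ρ ∝ (1+αΔT), so R_B/R_A = (1 + 37.4/100)⁻² × (1 − 0.0038×21)
= 0.5297 × 0.9202 = 0.4874
R_B = 0.4874 × 40.7 = 19.8 Ω

19.8 Ω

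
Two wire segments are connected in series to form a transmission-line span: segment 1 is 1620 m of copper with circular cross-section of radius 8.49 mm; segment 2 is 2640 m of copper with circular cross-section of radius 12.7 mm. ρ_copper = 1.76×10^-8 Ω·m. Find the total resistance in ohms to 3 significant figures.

0.218 Ω

Segment 1: A = πr² = π(8.4900e-03 m)² = 2.264e-04 m²
R₁ = ρL/A = (1.76×10^-8)(1620)/(2.264e-04) = 0.1259 Ω
Segment 2: A = πr² = π(1.2700e-02 m)² = 5.067e-04 m²
R₂ = (1.76×10^-8)(2640)/(5.067e-04) = 0.0917 Ω
R = R₁ + R₂ = 0.218 Ω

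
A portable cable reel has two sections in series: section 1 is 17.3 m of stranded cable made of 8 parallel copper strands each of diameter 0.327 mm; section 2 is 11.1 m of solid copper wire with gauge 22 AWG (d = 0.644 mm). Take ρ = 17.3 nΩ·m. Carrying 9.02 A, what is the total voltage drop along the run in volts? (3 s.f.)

ρ = 17.3 nΩ·m = 1.73×10^-8 Ω·m
Section 1: A_strand = π(1.6350e-04)² = 8.398e-08 m²; R₁ = ρL/(N·A_s) = (1.73×10^-8)(17.3)/(8×8.398e-08) = 0.4455 Ω
Section 2: A = π(0.644/2 mm)² = π(3.2200e-04 m)² = 3.257e-07 m²
R₂ = (1.73×10^-8)(11.1)/(3.257e-07) = 0.5895 Ω
R = R₁ + R₂ = 1.035 Ω
V = IR = 9.02 × 1.035 = 9.34 V

9.34 V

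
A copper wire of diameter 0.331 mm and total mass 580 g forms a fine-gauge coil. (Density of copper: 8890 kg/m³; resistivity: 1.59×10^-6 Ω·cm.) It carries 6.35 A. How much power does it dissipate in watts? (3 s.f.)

5650 W

ρ = 1.59×10^-6 Ω·cm = 1.59×10^-8 Ω·m
A = π(d/2)² = π(1.6550e-04 m)² = 8.6049e-08 m²
L = m/(density·A) = 0.58/(8890×8.6049e-08) = 758.2 m
R = ρL/A = (1.59×10^-8)(758.2)/(8.6049e-08) = 140.1 Ω
P = I²R = (6.35)² × 140.1 = 5650 W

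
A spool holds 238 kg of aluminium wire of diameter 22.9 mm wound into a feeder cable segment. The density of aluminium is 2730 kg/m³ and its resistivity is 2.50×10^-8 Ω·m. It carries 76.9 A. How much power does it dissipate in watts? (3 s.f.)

76.0 W

A = π(d/2)² = π(1.1450e-02 m)² = 4.1187e-04 m²
L = m/(density·A) = 238/(2730×4.1187e-04) = 211.7 m
R = ρL/A = (2.50×10^-8)(211.7)/(4.1187e-04) = 0.01285 Ω
P = I²R = (76.9)² × 0.01285 = 76.0 W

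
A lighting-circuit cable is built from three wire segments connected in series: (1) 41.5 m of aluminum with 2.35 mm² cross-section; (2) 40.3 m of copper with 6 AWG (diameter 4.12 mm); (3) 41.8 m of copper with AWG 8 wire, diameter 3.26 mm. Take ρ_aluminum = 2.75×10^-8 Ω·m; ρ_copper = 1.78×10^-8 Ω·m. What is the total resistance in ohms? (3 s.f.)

Seg 1: A = 2.35 mm² = 2.350e-06 m²
R_1 = (2.75×10^-8)(41.5)/(2.350e-06) = 0.4856 Ω
Seg 2: A = π(4.12/2 mm)² = π(2.0600e-03 m)² = 1.333e-05 m²
R_2 = (1.78×10^-8)(40.3)/(1.333e-05) = 0.05381 Ω
Seg 3: A = π(3.26/2 mm)² = π(1.6300e-03 m)² = 8.347e-06 m²
R_3 = (1.78×10^-8)(41.8)/(8.347e-06) = 0.08914 Ω
R_total = R_1 + R_2 + R_3 = 0.629 Ω

0.629 Ω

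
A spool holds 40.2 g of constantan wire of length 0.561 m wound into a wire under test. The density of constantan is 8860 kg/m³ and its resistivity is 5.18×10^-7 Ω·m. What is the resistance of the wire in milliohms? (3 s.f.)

A = m/(density·L) = 0.0402/(8860×0.561) = 8.0878e-06 m²
R = ρL/A = (5.18×10^-7)(0.561)/(8.0878e-06) = 35.9 mΩ

35.9 mΩ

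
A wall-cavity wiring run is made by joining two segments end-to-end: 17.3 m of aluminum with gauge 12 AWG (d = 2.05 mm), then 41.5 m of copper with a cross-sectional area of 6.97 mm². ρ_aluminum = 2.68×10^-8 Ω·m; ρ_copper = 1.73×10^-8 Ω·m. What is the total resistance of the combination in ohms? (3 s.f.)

Segment 1: A = π(2.05/2 mm)² = π(1.0250e-03 m)² = 3.301e-06 m²
R₁ = ρL/A = (2.68×10^-8)(17.3)/(3.301e-06) = 0.1405 Ω
Segment 2: A = 6.97 mm² = 6.970e-06 m²
R₂ = (1.73×10^-8)(41.5)/(6.970e-06) = 0.103 Ω
R = R₁ + R₂ = 0.243 Ω

0.243 Ω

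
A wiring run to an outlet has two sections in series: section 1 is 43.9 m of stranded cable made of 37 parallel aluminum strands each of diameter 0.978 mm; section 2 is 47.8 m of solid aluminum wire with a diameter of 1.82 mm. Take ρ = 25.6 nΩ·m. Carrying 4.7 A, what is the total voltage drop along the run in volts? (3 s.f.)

2.40 V

ρ = 25.6 nΩ·m = 2.56×10^-8 Ω·m
Section 1: A_strand = π(4.8900e-04)² = 7.512e-07 m²; R₁ = ρL/(N·A_s) = (2.56×10^-8)(43.9)/(37×7.512e-07) = 0.04043 Ω
Section 2: A = π(d/2)² = π(9.1000e-04 m)² = 2.602e-06 m²
R₂ = (2.56×10^-8)(47.8)/(2.602e-06) = 0.4704 Ω
R = R₁ + R₂ = 0.5108 Ω
V = IR = 4.7 × 0.5108 = 2.40 V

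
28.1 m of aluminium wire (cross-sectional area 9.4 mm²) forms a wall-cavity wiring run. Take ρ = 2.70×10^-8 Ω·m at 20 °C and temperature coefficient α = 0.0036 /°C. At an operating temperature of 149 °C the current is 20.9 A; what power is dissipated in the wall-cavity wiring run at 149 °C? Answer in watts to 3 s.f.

A = 9.4 mm² = 9.400e-06 m²
R₍20₎ = ρL/A = (2.70×10^-8)(28.1)/(9.400e-06) = 0.08071 Ω
R₍149₎ = R₍20₎(1 + αΔT) = 0.08071 × (1 + 0.0036×129) = 0.1182 Ω
P = I²R = (20.9)² × 0.1182 = 51.6 W

51.6 W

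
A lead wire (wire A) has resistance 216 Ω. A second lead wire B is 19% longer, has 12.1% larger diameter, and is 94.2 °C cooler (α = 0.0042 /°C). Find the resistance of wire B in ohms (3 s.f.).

R ∝ ρL/d² with ρ ∝ (1+αΔT), so R_B/R_A = (1 + 19/100) × (1 + 12.1/100)⁻² × (1 − 0.0042×94.2)
= 1.19 × 0.7958 × 0.6044 = 0.5723
R_B = 0.5723 × 216 = 124 Ω

124 Ω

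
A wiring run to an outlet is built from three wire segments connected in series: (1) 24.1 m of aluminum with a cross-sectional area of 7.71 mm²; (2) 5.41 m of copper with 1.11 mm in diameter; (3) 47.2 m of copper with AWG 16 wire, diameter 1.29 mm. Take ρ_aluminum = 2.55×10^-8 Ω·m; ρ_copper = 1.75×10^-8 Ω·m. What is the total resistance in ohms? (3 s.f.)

0.810 Ω

Seg 1: A = 7.71 mm² = 7.710e-06 m²
R_1 = (2.55×10^-8)(24.1)/(7.710e-06) = 0.07971 Ω
Seg 2: A = π(d/2)² = π(5.5500e-04 m)² = 9.677e-07 m²
R_2 = (1.75×10^-8)(5.41)/(9.677e-07) = 0.09784 Ω
Seg 3: A = π(1.29/2 mm)² = π(6.4500e-04 m)² = 1.307e-06 m²
R_3 = (1.75×10^-8)(47.2)/(1.307e-06) = 0.632 Ω
R_total = R_1 + R_2 + R_3 = 0.810 Ω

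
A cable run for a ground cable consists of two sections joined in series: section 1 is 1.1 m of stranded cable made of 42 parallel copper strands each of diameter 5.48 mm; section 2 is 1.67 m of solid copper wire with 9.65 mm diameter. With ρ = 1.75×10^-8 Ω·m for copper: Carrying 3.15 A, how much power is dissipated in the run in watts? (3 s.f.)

0.00416 W

Section 1: A_strand = π(2.7400e-03)² = 2.359e-05 m²; R₁ = ρL/(N·A_s) = (1.75×10^-8)(1.1)/(42×2.359e-05) = 1.943×10^-5 Ω
Section 2: A = π(d/2)² = π(4.8250e-03 m)² = 7.314e-05 m²
R₂ = (1.75×10^-8)(1.67)/(7.314e-05) = 3.996×10^-4 Ω
R = R₁ + R₂ = 4.190×10^-4 Ω
P = I²R = (3.15)² × 4.190×10^-4 = 0.00416 W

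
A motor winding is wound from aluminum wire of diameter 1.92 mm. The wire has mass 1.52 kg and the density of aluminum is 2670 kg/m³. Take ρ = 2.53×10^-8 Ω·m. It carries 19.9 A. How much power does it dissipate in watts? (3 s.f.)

A = π(d/2)² = π(9.6000e-04 m)² = 2.8953e-06 m²
L = m/(density·A) = 1.52/(2670×2.8953e-06) = 196.6 m
R = ρL/A = (2.53×10^-8)(196.6)/(2.8953e-06) = 1.718 Ω
P = I²R = (19.9)² × 1.718 = 680 W

680 W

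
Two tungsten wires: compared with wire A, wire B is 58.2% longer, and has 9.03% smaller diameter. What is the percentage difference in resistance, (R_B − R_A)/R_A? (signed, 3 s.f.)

R ∝ L/d², so R_B/R_A = (1 + 58.2/100) × (1 − 9.03/100)⁻²
= 1.582 × 1.208 = 1.912
(R_B − R_A)/R_A = 1.912 − 1 = 91.2%

91.2%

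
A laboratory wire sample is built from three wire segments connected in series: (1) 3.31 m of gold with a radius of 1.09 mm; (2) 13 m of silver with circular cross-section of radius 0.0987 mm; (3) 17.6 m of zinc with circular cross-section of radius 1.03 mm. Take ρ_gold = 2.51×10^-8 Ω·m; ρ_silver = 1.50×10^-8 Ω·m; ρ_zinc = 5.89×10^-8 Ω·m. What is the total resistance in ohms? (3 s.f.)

Seg 1: A = πr² = π(1.0900e-03 m)² = 3.733e-06 m²
R_1 = (2.51×10^-8)(3.31)/(3.733e-06) = 0.02226 Ω
Seg 2: A = πr² = π(9.8700e-05 m)² = 3.060e-08 m²
R_2 = (1.50×10^-8)(13)/(3.060e-08) = 6.372 Ω
Seg 3: A = πr² = π(1.0300e-03 m)² = 3.333e-06 m²
R_3 = (5.89×10^-8)(17.6)/(3.333e-06) = 0.311 Ω
R_total = R_1 + R_2 + R_3 = 6.70 Ω

6.70 Ω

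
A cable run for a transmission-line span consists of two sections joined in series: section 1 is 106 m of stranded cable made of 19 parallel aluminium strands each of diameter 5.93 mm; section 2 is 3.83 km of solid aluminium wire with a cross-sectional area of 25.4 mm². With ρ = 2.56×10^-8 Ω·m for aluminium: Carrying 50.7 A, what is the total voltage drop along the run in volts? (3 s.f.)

Section 1: A_strand = π(2.9650e-03)² = 2.762e-05 m²; R₁ = ρL/(N·A_s) = (2.56×10^-8)(106)/(19×2.762e-05) = 0.005171 Ω
Section 2: A = 25.4 mm² = 2.540e-05 m²
R₂ = (2.56×10^-8)(3830)/(2.540e-05) = 3.86 Ω
R = R₁ + R₂ = 3.865 Ω
V = IR = 50.7 × 3.865 = 196 V

196 V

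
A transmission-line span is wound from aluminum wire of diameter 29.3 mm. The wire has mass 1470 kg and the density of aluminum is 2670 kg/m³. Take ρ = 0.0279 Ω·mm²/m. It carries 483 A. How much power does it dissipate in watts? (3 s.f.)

ρ = 0.0279 Ω·mm²/m = 2.79×10^-8 Ω·m
A = π(d/2)² = π(1.4650e-02 m)² = 6.7426e-04 m²
L = m/(density·A) = 1470/(2670×6.7426e-04) = 816.5 m
R = ρL/A = (2.79×10^-8)(816.5)/(6.7426e-04) = 0.03379 Ω
P = I²R = (483)² × 0.03379 = 7880 W

7880 W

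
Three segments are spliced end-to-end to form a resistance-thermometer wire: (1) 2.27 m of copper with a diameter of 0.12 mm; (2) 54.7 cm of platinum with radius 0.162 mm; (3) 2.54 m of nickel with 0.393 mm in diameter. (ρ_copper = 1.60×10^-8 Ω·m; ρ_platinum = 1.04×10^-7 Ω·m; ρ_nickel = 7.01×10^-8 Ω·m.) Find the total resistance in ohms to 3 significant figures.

5.37 Ω

Seg 1: A = π(d/2)² = π(6.0000e-05 m)² = 1.131e-08 m²
R_1 = (1.60×10^-8)(2.27)/(1.131e-08) = 3.211 Ω
Seg 2: A = πr² = π(1.6200e-04 m)² = 8.245e-08 m²
R_2 = (1.04×10^-7)(0.547)/(8.245e-08) = 0.69 Ω
Seg 3: A = π(d/2)² = π(1.9650e-04 m)² = 1.213e-07 m²
R_3 = (7.01×10^-8)(2.54)/(1.213e-07) = 1.468 Ω
R_total = R_1 + R_2 + R_3 = 5.37 Ω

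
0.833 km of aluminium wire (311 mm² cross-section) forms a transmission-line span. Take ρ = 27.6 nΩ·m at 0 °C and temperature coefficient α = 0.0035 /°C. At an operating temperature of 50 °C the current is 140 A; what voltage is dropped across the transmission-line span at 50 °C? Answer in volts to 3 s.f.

ρ = 27.6 nΩ·m = 2.76×10^-8 Ω·m
A = 311 mm² = 3.110e-04 m²
R₍0₎ = ρL/A = (2.76×10^-8)(833)/(3.110e-04) = 0.07393 Ω
R₍50₎ = R₍0₎(1 + αΔT) = 0.07393 × (1 + 0.0035×50) = 0.08686 Ω
V = IR = 140 × 0.08686 = 12.2 V

12.2 V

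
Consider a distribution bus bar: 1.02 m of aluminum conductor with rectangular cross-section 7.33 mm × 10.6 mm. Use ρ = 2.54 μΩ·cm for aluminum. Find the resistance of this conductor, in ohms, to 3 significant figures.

3.33×10^-4 Ω

ρ = 2.54 μΩ·cm = 2.54×10^-8 Ω·m
A = 7.33 × 10.6 mm² = 77.7 mm² = 7.770e-05 m²
R = ρL/A = (2.54×10^-8)(1.02 m)/(7.770e-05 m²) = 3.33×10^-4 Ω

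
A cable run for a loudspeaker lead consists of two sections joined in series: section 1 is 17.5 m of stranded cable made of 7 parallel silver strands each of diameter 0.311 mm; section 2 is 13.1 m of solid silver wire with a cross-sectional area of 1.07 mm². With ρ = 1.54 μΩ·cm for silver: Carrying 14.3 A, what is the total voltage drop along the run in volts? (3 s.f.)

9.94 V

ρ = 1.54 μΩ·cm = 1.54×10^-8 Ω·m
Section 1: A_strand = π(1.5550e-04)² = 7.596e-08 m²; R₁ = ρL/(N·A_s) = (1.54×10^-8)(17.5)/(7×7.596e-08) = 0.5068 Ω
Section 2: A = 1.07 mm² = 1.070e-06 m²
R₂ = (1.54×10^-8)(13.1)/(1.070e-06) = 0.1885 Ω
R = R₁ + R₂ = 0.6954 Ω
V = IR = 14.3 × 0.6954 = 9.94 V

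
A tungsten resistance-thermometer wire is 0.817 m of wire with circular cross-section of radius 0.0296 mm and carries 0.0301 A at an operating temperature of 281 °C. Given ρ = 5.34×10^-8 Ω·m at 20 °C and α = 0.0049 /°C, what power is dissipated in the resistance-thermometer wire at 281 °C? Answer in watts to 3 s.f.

0.0327 W

A = πr² = π(2.9600e-05 m)² = 2.753e-09 m²
R₍20₎ = ρL/A = (5.34×10^-8)(0.817)/(2.753e-09) = 15.85 Ω
R₍281₎ = R₍20₎(1 + αΔT) = 15.85 × (1 + 0.0049×261) = 36.12 Ω
P = I²R = (0.0301)² × 36.12 = 0.0327 W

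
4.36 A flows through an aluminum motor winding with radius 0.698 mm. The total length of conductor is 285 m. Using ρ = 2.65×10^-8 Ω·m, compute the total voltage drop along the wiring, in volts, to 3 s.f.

21.5 V

A = πr² = π(6.9800e-04 m)² = 1.531e-06 m²
R = ρL/A = (2.65×10^-8)(285)/(1.531e-06) = 4.934 Ω
V = IR = 4.36 × 4.934 = 21.5 V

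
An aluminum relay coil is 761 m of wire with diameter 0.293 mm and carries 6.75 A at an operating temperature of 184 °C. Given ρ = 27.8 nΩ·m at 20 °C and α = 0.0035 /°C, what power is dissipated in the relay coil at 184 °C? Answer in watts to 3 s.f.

ρ = 27.8 nΩ·m = 2.78×10^-8 Ω·m
A = π(d/2)² = π(1.4650e-04 m)² = 6.743e-08 m²
R₍20₎ = ρL/A = (2.78×10^-8)(761)/(6.743e-08) = 313.8 Ω
R₍184₎ = R₍20₎(1 + αΔT) = 313.8 × (1 + 0.0035×164) = 493.9 Ω
P = I²R = (6.75)² × 493.9 = 22500 W

22500 W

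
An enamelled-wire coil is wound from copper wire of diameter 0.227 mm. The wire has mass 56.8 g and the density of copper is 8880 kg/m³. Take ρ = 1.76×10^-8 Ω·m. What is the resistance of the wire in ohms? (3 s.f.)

68.7 Ω

A = π(d/2)² = π(1.1350e-04 m)² = 4.0471e-08 m²
L = m/(density·A) = 0.0568/(8880×4.0471e-08) = 158 m
R = ρL/A = (1.76×10^-8)(158)/(4.0471e-08) = 68.7 Ω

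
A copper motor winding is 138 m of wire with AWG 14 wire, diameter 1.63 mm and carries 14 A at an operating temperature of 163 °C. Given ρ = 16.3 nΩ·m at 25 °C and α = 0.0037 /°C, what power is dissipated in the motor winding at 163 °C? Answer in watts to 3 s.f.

319 W

ρ = 16.3 nΩ·m = 1.63×10^-8 Ω·m
A = π(1.63/2 mm)² = π(8.1500e-04 m)² = 2.087e-06 m²
R₍25₎ = ρL/A = (1.63×10^-8)(138)/(2.087e-06) = 1.078 Ω
R₍163₎ = R₍25₎(1 + αΔT) = 1.078 × (1 + 0.0037×138) = 1.628 Ω
P = I²R = (14)² × 1.628 = 319 W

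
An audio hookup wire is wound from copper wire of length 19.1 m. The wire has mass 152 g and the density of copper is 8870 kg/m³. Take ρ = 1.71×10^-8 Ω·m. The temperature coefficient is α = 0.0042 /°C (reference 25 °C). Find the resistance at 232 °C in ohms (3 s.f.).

A = m/(density·L) = 0.152/(8870×19.1) = 8.9719e-07 m²
R = ρL/A = (1.71×10^-8)(19.1)/(8.9719e-07) = 0.364 Ω
R(232 °C) = 0.364 × (1 + 0.0042×207) = 0.681 Ω

0.681 Ω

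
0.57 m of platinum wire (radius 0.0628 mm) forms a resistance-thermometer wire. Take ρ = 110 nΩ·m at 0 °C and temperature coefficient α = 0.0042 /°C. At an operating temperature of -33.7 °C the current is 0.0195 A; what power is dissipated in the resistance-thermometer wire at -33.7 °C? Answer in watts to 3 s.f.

0.00165 W

ρ = 110 nΩ·m = 1.10×10^-7 Ω·m
A = πr² = π(6.2800e-05 m)² = 1.239e-08 m²
R₍0₎ = ρL/A = (1.10×10^-7)(0.57)/(1.239e-08) = 5.061 Ω
R₍-33.7₎ = R₍0₎(1 + αΔT) = 5.061 × (1 + 0.0042×-33.7) = 4.344 Ω
P = I²R = (0.0195)² × 4.344 = 0.00165 W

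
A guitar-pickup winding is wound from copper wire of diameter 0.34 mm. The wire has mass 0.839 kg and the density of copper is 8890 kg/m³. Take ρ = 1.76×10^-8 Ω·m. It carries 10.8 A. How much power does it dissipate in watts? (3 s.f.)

23500 W

A = π(d/2)² = π(1.7000e-04 m)² = 9.0792e-08 m²
L = m/(density·A) = 0.839/(8890×9.0792e-08) = 1039 m
R = ρL/A = (1.76×10^-8)(1039)/(9.0792e-08) = 201.5 Ω
P = I²R = (10.8)² × 201.5 = 23500 W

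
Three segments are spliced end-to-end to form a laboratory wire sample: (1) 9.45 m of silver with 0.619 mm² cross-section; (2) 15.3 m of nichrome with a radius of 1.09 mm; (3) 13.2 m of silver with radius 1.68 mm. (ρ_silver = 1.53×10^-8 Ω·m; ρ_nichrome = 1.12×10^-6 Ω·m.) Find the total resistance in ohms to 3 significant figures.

4.85 Ω

Seg 1: A = 0.619 mm² = 6.190e-07 m²
R_1 = (1.53×10^-8)(9.45)/(6.190e-07) = 0.2336 Ω
Seg 2: A = πr² = π(1.0900e-03 m)² = 3.733e-06 m²
R_2 = (1.12×10^-6)(15.3)/(3.733e-06) = 4.591 Ω
Seg 3: A = πr² = π(1.6800e-03 m)² = 8.867e-06 m²
R_3 = (1.53×10^-8)(13.2)/(8.867e-06) = 0.02278 Ω
R_total = R_1 + R_2 + R_3 = 4.85 Ω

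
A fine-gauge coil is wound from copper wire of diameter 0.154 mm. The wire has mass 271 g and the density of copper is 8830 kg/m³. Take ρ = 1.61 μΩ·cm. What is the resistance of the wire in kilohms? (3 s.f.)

ρ = 1.61 μΩ·cm = 1.61×10^-8 Ω·m
A = π(d/2)² = π(7.7000e-05 m)² = 1.8627e-08 m²
L = m/(density·A) = 0.271/(8830×1.8627e-08) = 1648 m
R = ρL/A = (1.61×10^-8)(1648)/(1.8627e-08) = 1.42 kΩ

1.42 kΩ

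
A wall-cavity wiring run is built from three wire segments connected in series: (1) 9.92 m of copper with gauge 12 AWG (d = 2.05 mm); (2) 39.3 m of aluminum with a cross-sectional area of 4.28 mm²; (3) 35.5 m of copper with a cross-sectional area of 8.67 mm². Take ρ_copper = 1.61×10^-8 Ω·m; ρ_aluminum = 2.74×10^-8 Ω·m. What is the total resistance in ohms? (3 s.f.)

Seg 1: A = π(2.05/2 mm)² = π(1.0250e-03 m)² = 3.301e-06 m²
R_1 = (1.61×10^-8)(9.92)/(3.301e-06) = 0.04839 Ω
Seg 2: A = 4.28 mm² = 4.280e-06 m²
R_2 = (2.74×10^-8)(39.3)/(4.280e-06) = 0.2516 Ω
Seg 3: A = 8.67 mm² = 8.670e-06 m²
R_3 = (1.61×10^-8)(35.5)/(8.670e-06) = 0.06592 Ω
R_total = R_1 + R_2 + R_3 = 0.366 Ω

0.366 Ω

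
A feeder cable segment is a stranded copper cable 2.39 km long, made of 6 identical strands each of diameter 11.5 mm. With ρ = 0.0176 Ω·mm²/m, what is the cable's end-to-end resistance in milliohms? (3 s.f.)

67.5 mΩ

ρ = 0.0176 Ω·mm²/m = 1.76×10^-8 Ω·m
A_strand = π(5.7500e-03 m)² = 1.039e-04 m²
R_strand = ρL/A = (1.76×10^-8)(2390)/(1.039e-04) = 0.405 Ω
R_total = R_strand/N = 0.405/6 = 67.5 mΩ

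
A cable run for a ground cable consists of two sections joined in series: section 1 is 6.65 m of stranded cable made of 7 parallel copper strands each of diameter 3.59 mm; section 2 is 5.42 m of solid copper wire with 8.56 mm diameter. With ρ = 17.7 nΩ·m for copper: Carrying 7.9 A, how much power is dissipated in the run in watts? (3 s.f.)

ρ = 17.7 nΩ·m = 1.77×10^-8 Ω·m
Section 1: A_strand = π(1.7950e-03)² = 1.012e-05 m²; R₁ = ρL/(N·A_s) = (1.77×10^-8)(6.65)/(7×1.012e-05) = 0.001661 Ω
Section 2: A = π(d/2)² = π(4.2800e-03 m)² = 5.755e-05 m²
R₂ = (1.77×10^-8)(5.42)/(5.755e-05) = 0.001667 Ω
R = R₁ + R₂ = 0.003328 Ω
P = I²R = (7.9)² × 0.003328 = 0.208 W

0.208 W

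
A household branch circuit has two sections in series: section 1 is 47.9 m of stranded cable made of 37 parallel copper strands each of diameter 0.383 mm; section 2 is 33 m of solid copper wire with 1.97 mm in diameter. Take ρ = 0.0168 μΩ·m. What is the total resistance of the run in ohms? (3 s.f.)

0.371 Ω

ρ = 0.0168 μΩ·m = 1.68×10^-8 Ω·m
Section 1: A_strand = π(1.9150e-04)² = 1.152e-07 m²; R₁ = ρL/(N·A_s) = (1.68×10^-8)(47.9)/(37×1.152e-07) = 0.1888 Ω
Section 2: A = π(d/2)² = π(9.8500e-04 m)² = 3.048e-06 m²
R₂ = (1.68×10^-8)(33)/(3.048e-06) = 0.1819 Ω
R = R₁ + R₂ = 0.371 Ω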